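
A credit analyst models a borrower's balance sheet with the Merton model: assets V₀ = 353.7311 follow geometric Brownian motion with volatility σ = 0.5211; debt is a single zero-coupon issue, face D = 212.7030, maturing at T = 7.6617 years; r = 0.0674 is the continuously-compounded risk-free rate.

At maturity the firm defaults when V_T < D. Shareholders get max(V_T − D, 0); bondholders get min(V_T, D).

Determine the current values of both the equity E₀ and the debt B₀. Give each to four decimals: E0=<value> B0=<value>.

d₁ = [ln(V₀/D) + (r + σ²/2)T] / (σ√T)
   = [ln(353.7311/212.7030) + (0.0674 + 0.5·0.5211²)·7.6617] / (0.5211·√7.6617)
   = [0.508640 + 1.556648] / 1.442393 = 1.431848
d₂ = d₁ − σ√T = 1.431848 − 1.442393 = -0.010545
N(d₁) = 0.923906,  N(d₂) = 0.495793,  e^(−rT) = 0.596666
E₀ = V₀·N(d₁) − D·e^(−rT)·N(d₂)
   = 353.7311·0.923906 − 212.7030·0.596666·0.495793 = 263.892029
B₀ = V₀ − E₀ = 353.7311 − 263.892029 = 89.839071

E0=263.8920 B0=89.8391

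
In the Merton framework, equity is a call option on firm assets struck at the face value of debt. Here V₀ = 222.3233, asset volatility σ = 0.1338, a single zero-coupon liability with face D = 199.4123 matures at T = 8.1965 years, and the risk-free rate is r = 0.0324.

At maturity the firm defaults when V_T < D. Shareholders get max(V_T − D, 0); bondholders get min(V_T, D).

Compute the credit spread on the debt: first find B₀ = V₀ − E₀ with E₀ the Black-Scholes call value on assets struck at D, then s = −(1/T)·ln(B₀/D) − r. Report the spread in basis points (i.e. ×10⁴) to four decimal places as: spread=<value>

d₁ = [ln(V₀/D) + (r + σ²/2)T] / (σ√T)
   = [ln(222.3233/199.4123) + (0.0324 + 0.5·0.1338²)·8.1965] / (0.1338·√8.1965)
   = [0.108758 + 0.338935] / 0.383063 = 1.168720
d₂ = d₁ − σ√T = 1.168720 − 0.383063 = 0.785656
N(d₁) = 0.878742,  N(d₂) = 0.783966,  e^(−rT) = 0.766771
E₀ = V₀·N(d₁) − D·e^(−rT)·N(d₂)
   = 222.3233·0.878742 − 199.4123·0.766771·0.783966 = 75.493553
B₀ = V₀ − E₀ = 222.3233 − 75.493553 = 146.829747
spread = −(1/T)·ln(B₀/D) − r = −(1/8.1965)·ln(146.829747/199.4123) − 0.0324 = 0.00494531
in basis points: 0.00494531 × 10⁴ = 49.4531 bp

spread=49.4531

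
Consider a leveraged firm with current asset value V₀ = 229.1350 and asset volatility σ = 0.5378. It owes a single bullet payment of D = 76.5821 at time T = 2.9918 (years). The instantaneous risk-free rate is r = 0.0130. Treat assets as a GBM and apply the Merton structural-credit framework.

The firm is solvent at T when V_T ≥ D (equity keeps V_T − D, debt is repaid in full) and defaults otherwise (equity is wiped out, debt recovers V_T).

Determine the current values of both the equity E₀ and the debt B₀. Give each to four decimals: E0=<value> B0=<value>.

d₁ = [ln(V₀/D) + (r + σ²/2)T] / (σ√T)
   = [ln(229.1350/76.5821) + (0.0130 + 0.5·0.5378²)·2.9918] / (0.5378·√2.9918)
   = [1.095948 + 0.471551] / 0.930223 = 1.685079
d₂ = d₁ − σ√T = 1.685079 − 0.930223 = 0.754856
N(d₁) = 0.954013,  N(d₂) = 0.774832,  e^(−rT) = 0.961853
E₀ = V₀·N(d₁) − D·e^(−rT)·N(d₂)
   = 229.1350·0.954013 − 76.5821·0.961853·0.774832 = 161.523124
B₀ = V₀ − E₀ = 229.1350 − 161.523124 = 67.611876

E0=161.5231 B0=67.6119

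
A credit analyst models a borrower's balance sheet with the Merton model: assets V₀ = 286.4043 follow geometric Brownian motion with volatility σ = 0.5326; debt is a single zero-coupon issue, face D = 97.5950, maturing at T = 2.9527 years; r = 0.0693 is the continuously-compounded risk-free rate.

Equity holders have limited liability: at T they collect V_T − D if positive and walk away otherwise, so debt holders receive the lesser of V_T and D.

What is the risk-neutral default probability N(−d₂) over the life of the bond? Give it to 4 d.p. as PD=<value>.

d₁ = [ln(V₀/D) + (r + σ²/2)T] / (σ√T)
   = [ln(286.4043/97.5950) + (0.0693 + 0.5·0.5326²)·2.9527] / (0.5326·√2.9527)
   = [1.076578 + 0.623408] / 0.915189 = 1.857524
d₂ = d₁ − σ√T = 1.857524 − 0.915189 = 0.942335
risk-neutral PD = N(−d₂) = N(-0.942335) = 0.173011

PD=0.1730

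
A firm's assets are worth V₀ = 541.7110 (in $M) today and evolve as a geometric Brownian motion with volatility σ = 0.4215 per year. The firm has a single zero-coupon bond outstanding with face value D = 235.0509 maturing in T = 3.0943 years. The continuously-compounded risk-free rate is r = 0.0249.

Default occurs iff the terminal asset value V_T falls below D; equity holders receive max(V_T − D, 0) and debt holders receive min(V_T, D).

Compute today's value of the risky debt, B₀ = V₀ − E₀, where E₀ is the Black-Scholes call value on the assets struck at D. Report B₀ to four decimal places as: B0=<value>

B0=204.8063

d₁ = [ln(V₀/D) + (r + σ²/2)T] / (σ√T)
   = [ln(541.7110/235.0509) + (0.0249 + 0.5·0.4215²)·3.0943] / (0.4215·√3.0943)
   = [0.834931 + 0.351918] / 0.741445 = 1.600725
d₂ = d₁ − σ√T = 1.600725 − 0.741445 = 0.859280
N(d₁) = 0.945281,  N(d₂) = 0.804907,  e^(−rT) = 0.925845
E₀ = V₀·N(d₁) − D·e^(−rT)·N(d₂)
   = 541.7110·0.945281 − 235.0509·0.925845·0.804907 = 336.904658
B₀ = V₀ − E₀ = 541.7110 − 336.904658 = 204.806342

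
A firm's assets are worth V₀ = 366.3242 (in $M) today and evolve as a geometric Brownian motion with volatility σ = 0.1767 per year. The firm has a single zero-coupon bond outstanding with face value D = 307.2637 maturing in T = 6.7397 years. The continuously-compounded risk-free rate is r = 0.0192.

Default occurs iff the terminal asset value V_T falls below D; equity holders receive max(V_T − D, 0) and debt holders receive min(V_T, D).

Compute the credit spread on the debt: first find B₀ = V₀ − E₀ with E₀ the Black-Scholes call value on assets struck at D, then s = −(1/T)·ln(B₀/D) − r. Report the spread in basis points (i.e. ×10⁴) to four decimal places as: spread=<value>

spread=123.3249

d₁ = [ln(V₀/D) + (r + σ²/2)T] / (σ√T)
   = [ln(366.3242/307.2637) + (0.0192 + 0.5·0.1767²)·6.7397] / (0.1767·√6.7397)
   = [0.175812 + 0.234619] / 0.458730 = 0.894712
d₂ = d₁ − σ√T = 0.894712 − 0.458730 = 0.435983
N(d₁) = 0.814530,  N(d₂) = 0.668575,  e^(−rT) = 0.878620
E₀ = V₀·N(d₁) − D·e^(−rT)·N(d₂)
   = 366.3242·0.814530 − 307.2637·0.878620·0.668575 = 117.887820
B₀ = V₀ − E₀ = 366.3242 − 117.887820 = 248.436380
spread = −(1/T)·ln(B₀/D) − r = −(1/6.7397)·ln(248.436380/307.2637) − 0.0192 = 0.01233249
in basis points: 0.01233249 × 10⁴ = 123.3249 bp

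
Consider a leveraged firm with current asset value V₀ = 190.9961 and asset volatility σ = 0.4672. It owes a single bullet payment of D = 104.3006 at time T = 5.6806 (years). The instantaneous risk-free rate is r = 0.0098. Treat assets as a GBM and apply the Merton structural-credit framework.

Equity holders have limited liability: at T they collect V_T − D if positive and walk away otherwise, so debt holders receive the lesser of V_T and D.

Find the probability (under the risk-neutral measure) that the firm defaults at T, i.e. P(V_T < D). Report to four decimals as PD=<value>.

d₁ = [ln(V₀/D) + (r + σ²/2)T] / (σ√T)
   = [ln(190.9961/104.3006) + (0.0098 + 0.5·0.4672²)·5.6806] / (0.4672·√5.6806)
   = [0.604976 + 0.675639] / 1.113525 = 1.150055
d₂ = d₁ − σ√T = 1.150055 − 1.113525 = 0.036530
risk-neutral PD = N(−d₂) = N(-0.036530) = 0.485430

PD=0.4854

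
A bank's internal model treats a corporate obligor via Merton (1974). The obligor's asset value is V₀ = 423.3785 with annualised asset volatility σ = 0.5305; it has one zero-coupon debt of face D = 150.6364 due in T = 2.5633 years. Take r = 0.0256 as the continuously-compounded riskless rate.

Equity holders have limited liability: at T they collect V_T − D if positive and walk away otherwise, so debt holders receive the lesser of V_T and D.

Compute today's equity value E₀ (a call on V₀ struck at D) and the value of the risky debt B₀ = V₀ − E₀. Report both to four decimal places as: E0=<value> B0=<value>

E0=291.3057 B0=132.0728

d₁ = [ln(V₀/D) + (r + σ²/2)T] / (σ√T)
   = [ln(423.3785/150.6364) + (0.0256 + 0.5·0.5305²)·2.5633] / (0.5305·√2.5633)
   = [1.033398 + 0.426316] / 0.849347 = 1.718630
d₂ = d₁ − σ√T = 1.718630 − 0.849347 = 0.869283
N(d₁) = 0.957159,  N(d₂) = 0.807654,  e^(−rT) = 0.936486
E₀ = V₀·N(d₁) − D·e^(−rT)·N(d₂)
   = 423.3785·0.957159 − 150.6364·0.936486·0.807654 = 291.305742
B₀ = V₀ − E₀ = 423.3785 − 291.305742 = 132.072758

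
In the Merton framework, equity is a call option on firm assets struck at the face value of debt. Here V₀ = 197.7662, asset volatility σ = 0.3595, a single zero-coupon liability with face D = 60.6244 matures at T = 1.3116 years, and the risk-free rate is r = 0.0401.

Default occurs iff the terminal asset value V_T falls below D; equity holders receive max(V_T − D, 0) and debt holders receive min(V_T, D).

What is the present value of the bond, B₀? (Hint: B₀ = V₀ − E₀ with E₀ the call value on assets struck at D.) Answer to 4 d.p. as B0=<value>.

B0=57.5018

d₁ = [ln(V₀/D) + (r + σ²/2)T] / (σ√T)
   = [ln(197.7662/60.6244) + (0.0401 + 0.5·0.3595²)·1.3116] / (0.3595·√1.3116)
   = [1.182388 + 0.137351] / 0.411718 = 3.205446
d₂ = d₁ − σ√T = 3.205446 − 0.411718 = 2.793728
N(d₁) = 0.999326,  N(d₂) = 0.997395,  e^(−rT) = 0.948764
E₀ = V₀·N(d₁) − D·e^(−rT)·N(d₂)
   = 197.7662·0.999326 − 60.6244·0.948764·0.997395 = 140.264450
B₀ = V₀ − E₀ = 197.7662 − 140.264450 = 57.501750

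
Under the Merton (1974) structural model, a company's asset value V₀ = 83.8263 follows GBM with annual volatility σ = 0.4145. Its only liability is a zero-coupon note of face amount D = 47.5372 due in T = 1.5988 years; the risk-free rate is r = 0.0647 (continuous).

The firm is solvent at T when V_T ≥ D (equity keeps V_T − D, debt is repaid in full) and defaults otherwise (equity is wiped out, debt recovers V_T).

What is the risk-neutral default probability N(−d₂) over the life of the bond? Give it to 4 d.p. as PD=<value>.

PD=0.1544

d₁ = [ln(V₀/D) + (r + σ²/2)T] / (σ√T)
   = [ln(83.8263/47.5372) + (0.0647 + 0.5·0.4145²)·1.5988] / (0.4145·√1.5988)
   = [0.567234 + 0.240787] / 0.524109 = 1.541706
d₂ = d₁ − σ√T = 1.541706 − 0.524109 = 1.017597
risk-neutral PD = N(−d₂) = N(-1.017597) = 0.154435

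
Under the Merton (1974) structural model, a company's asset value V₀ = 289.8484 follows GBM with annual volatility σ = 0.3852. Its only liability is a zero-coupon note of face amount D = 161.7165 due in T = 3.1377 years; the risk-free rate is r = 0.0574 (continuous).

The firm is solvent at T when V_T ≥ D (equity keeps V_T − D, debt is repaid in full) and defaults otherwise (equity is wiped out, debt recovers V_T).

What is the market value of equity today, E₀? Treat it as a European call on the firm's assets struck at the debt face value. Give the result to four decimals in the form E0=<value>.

E0=163.3695

d₁ = [ln(V₀/D) + (r + σ²/2)T] / (σ√T)
   = [ln(289.8484/161.7165) + (0.0574 + 0.5·0.3852²)·3.1377] / (0.3852·√3.1377)
   = [0.583513 + 0.412888] / 0.682326 = 1.460301
d₂ = d₁ − σ√T = 1.460301 − 0.682326 = 0.777975
N(d₁) = 0.927896,  N(d₂) = 0.781708,  e^(−rT) = 0.835183
E₀ = V₀·N(d₁) − D·e^(−rT)·N(d₂)
   = 289.8484·0.927896 − 161.7165·0.835183·0.781708 = 163.369477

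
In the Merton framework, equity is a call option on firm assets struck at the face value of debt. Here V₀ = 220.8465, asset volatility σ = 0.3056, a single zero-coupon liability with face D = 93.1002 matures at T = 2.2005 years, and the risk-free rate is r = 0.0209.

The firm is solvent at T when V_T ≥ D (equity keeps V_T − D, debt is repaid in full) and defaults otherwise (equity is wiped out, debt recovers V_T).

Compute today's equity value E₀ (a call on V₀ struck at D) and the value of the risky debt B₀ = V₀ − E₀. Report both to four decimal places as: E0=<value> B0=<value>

E0=132.4500 B0=88.3965

d₁ = [ln(V₀/D) + (r + σ²/2)T] / (σ√T)
   = [ln(220.8465/93.1002) + (0.0209 + 0.5·0.3056²)·2.2005] / (0.3056·√2.2005)
   = [0.863792 + 0.148744] / 0.453330 = 2.233554
d₂ = d₁ − σ√T = 2.233554 − 0.453330 = 1.780224
N(d₁) = 0.987244,  N(d₂) = 0.962480,  e^(−rT) = 0.955051
E₀ = V₀·N(d₁) − D·e^(−rT)·N(d₂)
   = 220.8465·0.987244 − 93.1002·0.955051·0.962480 = 132.449961
B₀ = V₀ − E₀ = 220.8465 − 132.449961 = 88.396539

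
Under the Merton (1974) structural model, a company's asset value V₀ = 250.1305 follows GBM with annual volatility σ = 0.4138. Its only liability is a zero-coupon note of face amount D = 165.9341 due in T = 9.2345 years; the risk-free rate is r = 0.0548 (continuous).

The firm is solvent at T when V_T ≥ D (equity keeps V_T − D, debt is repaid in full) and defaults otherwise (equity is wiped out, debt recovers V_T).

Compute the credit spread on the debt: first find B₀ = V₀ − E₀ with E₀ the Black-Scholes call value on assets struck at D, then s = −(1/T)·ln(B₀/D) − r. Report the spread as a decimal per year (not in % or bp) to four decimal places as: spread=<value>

d₁ = [ln(V₀/D) + (r + σ²/2)T] / (σ√T)
   = [ln(250.1305/165.9341) + (0.0548 + 0.5·0.4138²)·9.2345] / (0.4138·√9.2345)
   = [0.410392 + 1.296664] / 1.257469 = 1.357534
d₂ = d₁ − σ√T = 1.357534 − 1.257469 = 0.100065
N(d₁) = 0.912694,  N(d₂) = 0.539854,  e^(−rT) = 0.602872
E₀ = V₀·N(d₁) − D·e^(−rT)·N(d₂)
   = 250.1305·0.912694 − 165.9341·0.602872·0.539854 = 174.287306
B₀ = V₀ − E₀ = 250.1305 − 174.287306 = 75.843194
spread = −(1/T)·ln(B₀/D) − r = −(1/9.2345)·ln(75.843194/165.9341) − 0.0548 = 0.02998236

spread=0.0300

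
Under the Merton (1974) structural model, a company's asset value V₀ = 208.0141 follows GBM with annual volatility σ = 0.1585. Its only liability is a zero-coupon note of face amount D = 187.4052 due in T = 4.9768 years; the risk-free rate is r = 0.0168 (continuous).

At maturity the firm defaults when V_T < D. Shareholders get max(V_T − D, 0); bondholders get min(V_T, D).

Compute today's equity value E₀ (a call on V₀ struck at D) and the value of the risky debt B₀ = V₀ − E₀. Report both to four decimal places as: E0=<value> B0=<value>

d₁ = [ln(V₀/D) + (r + σ²/2)T] / (σ√T)
   = [ln(208.0141/187.4052) + (0.0168 + 0.5·0.1585²)·4.9768] / (0.1585·√4.9768)
   = [0.104333 + 0.146124] / 0.353594 = 0.708319
d₂ = d₁ − σ√T = 0.708319 − 0.353594 = 0.354726
N(d₁) = 0.760627,  N(d₂) = 0.638603,  e^(−rT) = 0.919790
E₀ = V₀·N(d₁) − D·e^(−rT)·N(d₂)
   = 208.0141·0.760627 − 187.4052·0.919790·0.638603 = 48.142979
B₀ = V₀ − E₀ = 208.0141 − 48.142979 = 159.871121

E0=48.1430 B0=159.8711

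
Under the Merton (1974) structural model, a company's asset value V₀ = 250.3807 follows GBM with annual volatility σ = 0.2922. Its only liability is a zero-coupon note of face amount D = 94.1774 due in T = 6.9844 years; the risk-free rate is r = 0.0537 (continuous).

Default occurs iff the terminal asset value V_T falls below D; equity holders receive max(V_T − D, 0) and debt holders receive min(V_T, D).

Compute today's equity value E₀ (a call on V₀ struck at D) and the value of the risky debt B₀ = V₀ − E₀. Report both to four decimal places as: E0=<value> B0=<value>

d₁ = [ln(V₀/D) + (r + σ²/2)T] / (σ√T)
   = [ln(250.3807/94.1774) + (0.0537 + 0.5·0.2922²)·6.9844] / (0.2922·√6.9844)
   = [0.977802 + 0.673229] / 0.772227 = 2.138014
d₂ = d₁ − σ√T = 2.138014 − 0.772227 = 1.365788
N(d₁) = 0.983742,  N(d₂) = 0.913997,  e^(−rT) = 0.687246
E₀ = V₀·N(d₁) − D·e^(−rT)·N(d₂)
   = 250.3807·0.983742 − 94.1774·0.687246·0.913997 = 187.153344
B₀ = V₀ − E₀ = 250.3807 − 187.153344 = 63.227356

E0=187.1533 B0=63.2274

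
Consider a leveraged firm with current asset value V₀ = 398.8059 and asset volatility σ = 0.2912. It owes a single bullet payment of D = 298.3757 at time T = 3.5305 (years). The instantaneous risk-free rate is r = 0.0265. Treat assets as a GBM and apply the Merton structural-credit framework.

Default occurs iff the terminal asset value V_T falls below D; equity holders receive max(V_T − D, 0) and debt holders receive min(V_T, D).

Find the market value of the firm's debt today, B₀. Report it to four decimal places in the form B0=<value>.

d₁ = [ln(V₀/D) + (r + σ²/2)T] / (σ√T)
   = [ln(398.8059/298.3757) + (0.0265 + 0.5·0.2912²)·3.5305] / (0.2912·√3.5305)
   = [0.290121 + 0.243247] / 0.547154 = 0.974805
d₂ = d₁ − σ√T = 0.974805 − 0.547154 = 0.427651
N(d₁) = 0.835172,  N(d₂) = 0.665547,  e^(−rT) = 0.910685
E₀ = V₀·N(d₁) − D·e^(−rT)·N(d₂)
   = 398.8059·0.835172 − 298.3757·0.910685·0.665547 = 152.224605
B₀ = V₀ − E₀ = 398.8059 − 152.224605 = 246.581295

B0=246.5813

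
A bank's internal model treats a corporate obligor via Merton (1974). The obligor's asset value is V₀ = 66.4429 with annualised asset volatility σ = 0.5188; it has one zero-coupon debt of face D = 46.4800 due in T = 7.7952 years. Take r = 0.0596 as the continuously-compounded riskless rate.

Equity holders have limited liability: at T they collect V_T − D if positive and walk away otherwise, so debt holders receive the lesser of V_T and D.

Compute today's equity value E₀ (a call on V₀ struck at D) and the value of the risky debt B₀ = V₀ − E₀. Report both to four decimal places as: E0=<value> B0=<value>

E0=47.1318 B0=19.3111

d₁ = [ln(V₀/D) + (r + σ²/2)T] / (σ√T)
   = [ln(66.4429/46.4800) + (0.0596 + 0.5·0.5188²)·7.7952] / (0.5188·√7.7952)
   = [0.357321 + 1.513646] / 1.448484 = 1.291673
d₂ = d₁ − σ√T = 1.291673 − 1.448484 = -0.156811
N(d₁) = 0.901765,  N(d₂) = 0.437697,  e^(−rT) = 0.628390
E₀ = V₀·N(d₁) − D·e^(−rT)·N(d₂)
   = 66.4429·0.901765 − 46.4800·0.628390·0.437697 = 47.131798
B₀ = V₀ − E₀ = 66.4429 − 47.131798 = 19.311102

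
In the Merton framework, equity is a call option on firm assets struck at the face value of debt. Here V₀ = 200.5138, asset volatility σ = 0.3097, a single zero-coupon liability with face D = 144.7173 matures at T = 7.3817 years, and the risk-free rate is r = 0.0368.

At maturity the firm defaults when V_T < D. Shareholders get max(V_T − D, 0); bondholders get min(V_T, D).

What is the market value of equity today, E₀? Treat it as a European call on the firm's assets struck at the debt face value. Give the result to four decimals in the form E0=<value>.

E0=106.9305

d₁ = [ln(V₀/D) + (r + σ²/2)T] / (σ√T)
   = [ln(200.5138/144.7173) + (0.0368 + 0.5·0.3097²)·7.3817] / (0.3097·√7.3817)
   = [0.326101 + 0.625651] / 0.841433 = 1.131109
d₂ = d₁ − σ√T = 1.131109 − 0.841433 = 0.289676
N(d₁) = 0.870995,  N(d₂) = 0.613968,  e^(−rT) = 0.762124
E₀ = V₀·N(d₁) − D·e^(−rT)·N(d₂)
   = 200.5138·0.870995 − 144.7173·0.762124·0.613968 = 106.930546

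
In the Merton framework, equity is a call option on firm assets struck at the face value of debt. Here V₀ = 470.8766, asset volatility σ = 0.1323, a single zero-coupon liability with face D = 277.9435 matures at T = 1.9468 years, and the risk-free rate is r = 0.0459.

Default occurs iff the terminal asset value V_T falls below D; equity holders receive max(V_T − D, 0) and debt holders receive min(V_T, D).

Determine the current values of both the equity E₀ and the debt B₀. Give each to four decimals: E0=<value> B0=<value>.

E0=216.6992 B0=254.1774

d₁ = [ln(V₀/D) + (r + σ²/2)T] / (σ√T)
   = [ln(470.8766/277.9435) + (0.0459 + 0.5·0.1323²)·1.9468] / (0.1323·√1.9468)
   = [0.527178 + 0.106396] / 0.184595 = 3.432234
d₂ = d₁ − σ√T = 3.432234 − 0.184595 = 3.247638
N(d₁) = 0.999701,  N(d₂) = 0.999418,  e^(−rT) = 0.914518
E₀ = V₀·N(d₁) − D·e^(−rT)·N(d₂)
   = 470.8766·0.999701 − 277.9435·0.914518·0.999418 = 216.699217
B₀ = V₀ − E₀ = 470.8766 − 216.699217 = 254.177383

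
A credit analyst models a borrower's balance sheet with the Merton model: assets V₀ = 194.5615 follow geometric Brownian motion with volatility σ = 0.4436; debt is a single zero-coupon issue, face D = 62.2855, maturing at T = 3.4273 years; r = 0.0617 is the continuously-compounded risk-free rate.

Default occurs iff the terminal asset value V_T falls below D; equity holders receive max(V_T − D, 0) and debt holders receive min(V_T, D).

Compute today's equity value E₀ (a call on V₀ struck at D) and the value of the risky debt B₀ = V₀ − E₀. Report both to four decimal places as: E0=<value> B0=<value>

d₁ = [ln(V₀/D) + (r + σ²/2)T] / (σ√T)
   = [ln(194.5615/62.2855) + (0.0617 + 0.5·0.4436²)·3.4273] / (0.4436·√3.4273)
   = [1.139020 + 0.548678] / 0.821235 = 2.055072
d₂ = d₁ − σ√T = 2.055072 − 0.821235 = 1.233837
N(d₁) = 0.980064,  N(d₂) = 0.891368,  e^(−rT) = 0.809398
E₀ = V₀·N(d₁) − D·e^(−rT)·N(d₂)
   = 194.5615·0.980064 − 62.2855·0.809398·0.891368 = 145.745494
B₀ = V₀ − E₀ = 194.5615 − 145.745494 = 48.816006

E0=145.7455 B0=48.8160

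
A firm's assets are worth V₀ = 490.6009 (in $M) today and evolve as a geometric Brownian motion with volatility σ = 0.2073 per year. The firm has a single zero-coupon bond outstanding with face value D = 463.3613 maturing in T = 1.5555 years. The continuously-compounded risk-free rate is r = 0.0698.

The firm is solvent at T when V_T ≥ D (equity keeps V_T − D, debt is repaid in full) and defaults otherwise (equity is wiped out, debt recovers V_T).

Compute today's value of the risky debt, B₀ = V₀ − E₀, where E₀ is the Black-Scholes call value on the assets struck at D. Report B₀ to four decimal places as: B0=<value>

B0=397.3550

d₁ = [ln(V₀/D) + (r + σ²/2)T] / (σ√T)
   = [ln(490.6009/463.3613) + (0.0698 + 0.5·0.2073²)·1.5555] / (0.2073·√1.5555)
   = [0.057124 + 0.141996] / 0.258544 = 0.770160
d₂ = d₁ − σ√T = 0.770160 − 0.258544 = 0.511616
N(d₁) = 0.779398,  N(d₂) = 0.695540,  e^(−rT) = 0.897113
E₀ = V₀·N(d₁) − D·e^(−rT)·N(d₂)
   = 490.6009·0.779398 − 463.3613·0.897113·0.695540 = 93.245944
B₀ = V₀ − E₀ = 490.6009 − 93.245944 = 397.354956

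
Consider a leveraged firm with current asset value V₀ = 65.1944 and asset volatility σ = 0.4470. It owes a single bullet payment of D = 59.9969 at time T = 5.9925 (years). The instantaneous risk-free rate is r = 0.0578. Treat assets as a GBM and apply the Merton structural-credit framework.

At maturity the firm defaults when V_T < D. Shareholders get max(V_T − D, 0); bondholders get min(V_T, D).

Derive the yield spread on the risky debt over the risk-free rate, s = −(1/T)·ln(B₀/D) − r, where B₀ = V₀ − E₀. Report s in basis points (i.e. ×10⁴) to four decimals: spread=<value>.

spread=582.2716

d₁ = [ln(V₀/D) + (r + σ²/2)T] / (σ√T)
   = [ln(65.1944/59.9969) + (0.0578 + 0.5·0.4470²)·5.9925] / (0.4470·√5.9925)
   = [0.083081 + 0.945044] / 1.094237 = 0.939581
d₂ = d₁ − σ√T = 0.939581 − 1.094237 = -0.154656
N(d₁) = 0.826284,  N(d₂) = 0.438546,  e^(−rT) = 0.707253
E₀ = V₀·N(d₁) − D·e^(−rT)·N(d₂)
   = 65.1944·0.826284 − 59.9969·0.707253·0.438546 = 35.260245
B₀ = V₀ − E₀ = 65.1944 − 35.260245 = 29.934155
spread = −(1/T)·ln(B₀/D) − r = −(1/5.9925)·ln(29.934155/59.9969) − 0.0578 = 0.05822716
in basis points: 0.05822716 × 10⁴ = 582.2716 bp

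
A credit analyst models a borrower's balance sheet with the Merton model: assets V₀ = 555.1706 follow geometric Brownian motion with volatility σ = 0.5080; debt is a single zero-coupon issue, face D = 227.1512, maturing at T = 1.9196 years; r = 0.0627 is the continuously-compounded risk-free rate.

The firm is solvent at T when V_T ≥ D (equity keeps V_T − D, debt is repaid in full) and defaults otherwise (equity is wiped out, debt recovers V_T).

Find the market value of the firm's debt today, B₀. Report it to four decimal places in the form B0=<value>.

B0=193.8487

d₁ = [ln(V₀/D) + (r + σ²/2)T] / (σ√T)
   = [ln(555.1706/227.1512) + (0.0627 + 0.5·0.5080²)·1.9196] / (0.5080·√1.9196)
   = [0.893660 + 0.368049] / 0.703832 = 1.792627
d₂ = d₁ − σ√T = 1.792627 − 0.703832 = 1.088795
N(d₁) = 0.963484,  N(d₂) = 0.861878,  e^(−rT) = 0.886602
E₀ = V₀·N(d₁) − D·e^(−rT)·N(d₂)
   = 555.1706·0.963484 − 227.1512·0.886602·0.861878 = 361.321887
B₀ = V₀ − E₀ = 555.1706 − 361.321887 = 193.848713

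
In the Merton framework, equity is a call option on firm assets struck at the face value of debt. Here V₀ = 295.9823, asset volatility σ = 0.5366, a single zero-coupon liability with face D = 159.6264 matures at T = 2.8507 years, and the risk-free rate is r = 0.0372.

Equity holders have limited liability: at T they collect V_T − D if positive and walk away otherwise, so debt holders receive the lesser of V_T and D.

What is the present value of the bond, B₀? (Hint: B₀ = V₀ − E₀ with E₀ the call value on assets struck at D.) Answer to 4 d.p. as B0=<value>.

d₁ = [ln(V₀/D) + (r + σ²/2)T] / (σ√T)
   = [ln(295.9823/159.6264) + (0.0372 + 0.5·0.5366²)·2.8507] / (0.5366·√2.8507)
   = [0.617464 + 0.516461] / 0.905996 = 1.251577
d₂ = d₁ − σ√T = 1.251577 − 0.905996 = 0.345581
N(d₁) = 0.894638,  N(d₂) = 0.635171,  e^(−rT) = 0.899383
E₀ = V₀·N(d₁) − D·e^(−rT)·N(d₂)
   = 295.9823·0.894638 − 159.6264·0.899383·0.635171 = 173.608476
B₀ = V₀ − E₀ = 295.9823 − 173.608476 = 122.373824

B0=122.3738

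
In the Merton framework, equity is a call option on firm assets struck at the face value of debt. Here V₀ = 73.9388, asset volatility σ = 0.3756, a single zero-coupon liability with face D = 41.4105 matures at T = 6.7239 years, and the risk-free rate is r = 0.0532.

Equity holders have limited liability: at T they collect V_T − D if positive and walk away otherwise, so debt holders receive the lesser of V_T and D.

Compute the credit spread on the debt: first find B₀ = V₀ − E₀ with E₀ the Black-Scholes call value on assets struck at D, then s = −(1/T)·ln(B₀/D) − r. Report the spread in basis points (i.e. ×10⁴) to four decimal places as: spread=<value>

d₁ = [ln(V₀/D) + (r + σ²/2)T] / (σ√T)
   = [ln(73.9388/41.4105) + (0.0532 + 0.5·0.3756²)·6.7239] / (0.3756·√6.7239)
   = [0.579703 + 0.832000] / 0.973949 = 1.449463
d₂ = d₁ − σ√T = 1.449463 − 0.973949 = 0.475514
N(d₁) = 0.926396,  N(d₂) = 0.682790,  e^(−rT) = 0.699275
E₀ = V₀·N(d₁) − D·e^(−rT)·N(d₂)
   = 73.9388·0.926396 − 41.4105·0.699275·0.682790 = 48.724838
B₀ = V₀ − E₀ = 73.9388 − 48.724838 = 25.213962
spread = −(1/T)·ln(B₀/D) − r = −(1/6.7239)·ln(25.213962/41.4105) − 0.0532 = 0.02058703
in basis points: 0.02058703 × 10⁴ = 205.8703 bp

spread=205.8703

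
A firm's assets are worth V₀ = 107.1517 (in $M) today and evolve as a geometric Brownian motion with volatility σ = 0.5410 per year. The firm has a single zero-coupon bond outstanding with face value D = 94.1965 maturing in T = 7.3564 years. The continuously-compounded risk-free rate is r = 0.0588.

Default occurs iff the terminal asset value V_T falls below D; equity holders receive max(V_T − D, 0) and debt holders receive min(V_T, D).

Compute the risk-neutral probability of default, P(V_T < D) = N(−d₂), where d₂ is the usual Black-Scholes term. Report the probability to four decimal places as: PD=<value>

d₁ = [ln(V₀/D) + (r + σ²/2)T] / (σ√T)
   = [ln(107.1517/94.1965) + (0.0588 + 0.5·0.5410²)·7.3564] / (0.5410·√7.3564)
   = [0.128863 + 1.509096] / 1.467337 = 1.116279
d₂ = d₁ − σ√T = 1.116279 − 1.467337 = -0.351058
risk-neutral PD = N(−d₂) = N(0.351058) = 0.637228

PD=0.6372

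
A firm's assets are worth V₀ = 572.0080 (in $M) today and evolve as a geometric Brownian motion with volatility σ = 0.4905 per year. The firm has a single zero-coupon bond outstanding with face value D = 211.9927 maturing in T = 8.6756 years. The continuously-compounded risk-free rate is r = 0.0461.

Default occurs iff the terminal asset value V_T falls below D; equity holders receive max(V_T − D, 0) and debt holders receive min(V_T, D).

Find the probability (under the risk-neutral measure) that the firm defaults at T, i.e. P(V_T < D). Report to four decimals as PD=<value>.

PD=0.4046

d₁ = [ln(V₀/D) + (r + σ²/2)T] / (σ√T)
   = [ln(572.0080/211.9927) + (0.0461 + 0.5·0.4905²)·8.6756] / (0.4905·√8.6756)
   = [0.992601 + 1.443578] / 1.444737 = 1.686244
d₂ = d₁ − σ√T = 1.686244 − 1.444737 = 0.241507
risk-neutral PD = N(−d₂) = N(-0.241507) = 0.404581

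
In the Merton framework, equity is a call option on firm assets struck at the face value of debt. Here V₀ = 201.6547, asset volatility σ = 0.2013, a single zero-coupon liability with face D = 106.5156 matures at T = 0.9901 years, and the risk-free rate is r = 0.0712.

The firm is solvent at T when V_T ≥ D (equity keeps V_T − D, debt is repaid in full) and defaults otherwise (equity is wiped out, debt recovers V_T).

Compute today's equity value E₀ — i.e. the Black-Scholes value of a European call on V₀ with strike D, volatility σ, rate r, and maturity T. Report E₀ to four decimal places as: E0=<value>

E0=102.3908

d₁ = [ln(V₀/D) + (r + σ²/2)T] / (σ√T)
   = [ln(201.6547/106.5156) + (0.0712 + 0.5·0.2013²)·0.9901] / (0.2013·√0.9901)
   = [0.638265 + 0.090555] / 0.200301 = 3.638626
d₂ = d₁ − σ√T = 3.638626 − 0.200301 = 3.438325
N(d₁) = 0.999863,  N(d₂) = 0.999707,  e^(−rT) = 0.931932
E₀ = V₀·N(d₁) − D·e^(−rT)·N(d₂)
   = 201.6547·0.999863 − 106.5156·0.931932·0.999707 = 102.390788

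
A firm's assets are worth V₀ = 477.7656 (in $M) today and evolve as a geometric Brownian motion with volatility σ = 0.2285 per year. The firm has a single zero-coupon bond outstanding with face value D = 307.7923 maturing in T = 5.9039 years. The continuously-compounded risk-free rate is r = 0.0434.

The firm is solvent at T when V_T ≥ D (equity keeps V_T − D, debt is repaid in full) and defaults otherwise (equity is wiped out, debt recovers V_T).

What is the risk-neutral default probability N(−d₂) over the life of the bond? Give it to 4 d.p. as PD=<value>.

PD=0.1646

d₁ = [ln(V₀/D) + (r + σ²/2)T] / (σ√T)
   = [ln(477.7656/307.7923) + (0.0434 + 0.5·0.2285²)·5.9039] / (0.2285·√5.9039)
   = [0.439695 + 0.410357] / 0.555208 = 1.531052
d₂ = d₁ − σ√T = 1.531052 − 0.555208 = 0.975844
risk-neutral PD = N(−d₂) = N(-0.975844) = 0.164571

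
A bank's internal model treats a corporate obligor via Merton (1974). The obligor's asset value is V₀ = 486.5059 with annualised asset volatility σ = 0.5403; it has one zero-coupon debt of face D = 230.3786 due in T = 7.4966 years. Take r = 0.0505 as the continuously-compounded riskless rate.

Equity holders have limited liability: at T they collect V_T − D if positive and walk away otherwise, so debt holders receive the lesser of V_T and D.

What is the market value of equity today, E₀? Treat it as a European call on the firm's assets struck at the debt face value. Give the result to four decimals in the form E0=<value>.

d₁ = [ln(V₀/D) + (r + σ²/2)T] / (σ√T)
   = [ln(486.5059/230.3786) + (0.0505 + 0.5·0.5403²)·7.4966] / (0.5403·√7.4966)
   = [0.747525 + 1.472797] / 1.479337 = 1.500890
d₂ = d₁ − σ√T = 1.500890 − 1.479337 = 0.021553
N(d₁) = 0.933308,  N(d₂) = 0.508598,  e^(−rT) = 0.684834
E₀ = V₀·N(d₁) − D·e^(−rT)·N(d₂)
   = 486.5059·0.933308 − 230.3786·0.684834·0.508598 = 373.817784

E0=373.8178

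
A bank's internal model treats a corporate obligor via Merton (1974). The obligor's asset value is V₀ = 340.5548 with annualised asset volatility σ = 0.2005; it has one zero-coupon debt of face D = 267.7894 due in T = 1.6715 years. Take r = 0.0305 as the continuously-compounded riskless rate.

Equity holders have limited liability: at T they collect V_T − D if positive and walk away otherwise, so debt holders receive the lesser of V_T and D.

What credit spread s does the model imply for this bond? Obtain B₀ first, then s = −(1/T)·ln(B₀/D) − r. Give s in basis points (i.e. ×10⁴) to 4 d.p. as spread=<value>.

d₁ = [ln(V₀/D) + (r + σ²/2)T] / (σ√T)
   = [ln(340.5548/267.7894) + (0.0305 + 0.5·0.2005²)·1.6715] / (0.2005·√1.6715)
   = [0.240375 + 0.084578] / 0.259219 = 1.253584
d₂ = d₁ − σ√T = 1.253584 − 0.259219 = 0.994364
N(d₁) = 0.895003,  N(d₂) = 0.839977,  e^(−rT) = 0.950297
E₀ = V₀·N(d₁) − D·e^(−rT)·N(d₂)
   = 340.5548·0.895003 − 267.7894·0.950297·0.839977 = 91.040733
B₀ = V₀ − E₀ = 340.5548 − 91.040733 = 249.514067
spread = −(1/T)·ln(B₀/D) − r = −(1/1.6715)·ln(249.514067/267.7894) − 0.0305 = 0.01178870
in basis points: 0.01178870 × 10⁴ = 117.8870 bp

spread=117.8870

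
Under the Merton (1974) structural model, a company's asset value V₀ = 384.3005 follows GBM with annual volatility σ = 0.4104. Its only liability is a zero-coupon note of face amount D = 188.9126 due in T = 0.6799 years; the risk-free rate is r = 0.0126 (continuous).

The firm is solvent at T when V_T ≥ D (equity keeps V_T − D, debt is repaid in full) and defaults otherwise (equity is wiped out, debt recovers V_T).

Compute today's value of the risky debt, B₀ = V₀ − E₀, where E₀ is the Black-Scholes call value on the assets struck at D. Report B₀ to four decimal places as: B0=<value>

d₁ = [ln(V₀/D) + (r + σ²/2)T] / (σ√T)
   = [ln(384.3005/188.9126) + (0.0126 + 0.5·0.4104²)·0.6799] / (0.4104·√0.6799)
   = [0.710140 + 0.065824] / 0.338400 = 2.293041
d₂ = d₁ − σ√T = 2.293041 − 0.338400 = 1.954641
N(d₁) = 0.989077,  N(d₂) = 0.974687,  e^(−rT) = 0.991470
E₀ = V₀·N(d₁) − D·e^(−rT)·N(d₂)
   = 384.3005·0.989077 − 188.9126·0.991470·0.974687 = 197.542806
B₀ = V₀ − E₀ = 384.3005 − 197.542806 = 186.757694

B0=186.7577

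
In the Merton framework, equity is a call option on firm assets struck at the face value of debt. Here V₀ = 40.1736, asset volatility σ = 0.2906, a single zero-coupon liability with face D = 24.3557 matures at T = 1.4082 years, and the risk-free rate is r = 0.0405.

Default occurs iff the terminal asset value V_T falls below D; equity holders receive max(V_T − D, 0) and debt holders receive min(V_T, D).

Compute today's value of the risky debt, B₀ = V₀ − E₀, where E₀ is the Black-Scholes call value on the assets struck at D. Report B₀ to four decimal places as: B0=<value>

d₁ = [ln(V₀/D) + (r + σ²/2)T] / (σ√T)
   = [ln(40.1736/24.3557) + (0.0405 + 0.5·0.2906²)·1.4082] / (0.2906·√1.4082)
   = [0.500444 + 0.116492] / 0.344848 = 1.789009
d₂ = d₁ − σ√T = 1.789009 − 0.344848 = 1.444161
N(d₁) = 0.963193,  N(d₂) = 0.925653,  e^(−rT) = 0.944564
E₀ = V₀·N(d₁) − D·e^(−rT)·N(d₂)
   = 40.1736·0.963193 − 24.3557·0.944564·0.925653 = 17.399819
B₀ = V₀ − E₀ = 40.1736 − 17.399819 = 22.773781

B0=22.7738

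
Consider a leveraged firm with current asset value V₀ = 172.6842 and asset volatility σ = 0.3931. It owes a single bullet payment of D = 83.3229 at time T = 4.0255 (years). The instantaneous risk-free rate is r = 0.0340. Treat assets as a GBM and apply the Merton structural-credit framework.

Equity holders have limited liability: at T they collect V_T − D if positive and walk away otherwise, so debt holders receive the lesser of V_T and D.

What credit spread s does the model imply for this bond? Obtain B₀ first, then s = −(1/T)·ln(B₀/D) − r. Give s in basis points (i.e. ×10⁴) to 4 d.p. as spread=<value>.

d₁ = [ln(V₀/D) + (r + σ²/2)T] / (σ√T)
   = [ln(172.6842/83.3229) + (0.0340 + 0.5·0.3931²)·4.0255] / (0.3931·√4.0255)
   = [0.728741 + 0.447892] / 0.788702 = 1.491861
d₂ = d₁ − σ√T = 1.491861 − 0.788702 = 0.703159
N(d₁) = 0.932132,  N(d₂) = 0.759022,  e^(−rT) = 0.872086
E₀ = V₀·N(d₁) − D·e^(−rT)·N(d₂)
   = 172.6842·0.932132 − 83.3229·0.872086·0.759022 = 105.810384
B₀ = V₀ − E₀ = 172.6842 − 105.810384 = 66.873816
spread = −(1/T)·ln(B₀/D) − r = −(1/4.0255)·ln(66.873816/83.3229) − 0.0340 = 0.02063071
in basis points: 0.02063071 × 10⁴ = 206.3071 bp

spread=206.3071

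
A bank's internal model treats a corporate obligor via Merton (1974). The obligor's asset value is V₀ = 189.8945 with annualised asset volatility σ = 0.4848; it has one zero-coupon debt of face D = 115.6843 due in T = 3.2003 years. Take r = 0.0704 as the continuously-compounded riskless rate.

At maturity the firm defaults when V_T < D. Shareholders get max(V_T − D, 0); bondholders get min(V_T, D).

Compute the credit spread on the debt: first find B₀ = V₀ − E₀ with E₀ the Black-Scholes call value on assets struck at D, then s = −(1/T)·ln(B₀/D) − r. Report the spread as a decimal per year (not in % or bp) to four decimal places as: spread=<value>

spread=0.0449

d₁ = [ln(V₀/D) + (r + σ²/2)T] / (σ√T)
   = [ln(189.8945/115.6843) + (0.0704 + 0.5·0.4848²)·3.2003] / (0.4848·√3.2003)
   = [0.495604 + 0.601386] / 0.867277 = 1.264866
d₂ = d₁ − σ√T = 1.264866 − 0.867277 = 0.397589
N(d₁) = 0.897040,  N(d₂) = 0.654533,  e^(−rT) = 0.798276
E₀ = V₀·N(d₁) − D·e^(−rT)·N(d₂)
   = 189.8945·0.897040 − 115.6843·0.798276·0.654533 = 109.898194
B₀ = V₀ − E₀ = 189.8945 − 109.898194 = 79.996306
spread = −(1/T)·ln(B₀/D) − r = −(1/3.2003)·ln(79.996306/115.6843) − 0.0704 = 0.04486559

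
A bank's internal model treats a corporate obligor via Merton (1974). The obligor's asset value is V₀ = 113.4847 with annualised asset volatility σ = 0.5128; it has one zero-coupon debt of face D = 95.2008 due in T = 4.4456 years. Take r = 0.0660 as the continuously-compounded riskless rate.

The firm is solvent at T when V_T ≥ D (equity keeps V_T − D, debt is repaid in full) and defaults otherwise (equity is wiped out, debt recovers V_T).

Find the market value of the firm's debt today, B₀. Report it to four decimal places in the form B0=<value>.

d₁ = [ln(V₀/D) + (r + σ²/2)T] / (σ√T)
   = [ln(113.4847/95.2008) + (0.0660 + 0.5·0.5128²)·4.4456] / (0.5128·√4.4456)
   = [0.175680 + 0.877926] / 1.081218 = 0.974462
d₂ = d₁ − σ√T = 0.974462 − 1.081218 = -0.106756
N(d₁) = 0.835086,  N(d₂) = 0.457491,  e^(−rT) = 0.745717
E₀ = V₀·N(d₁) − D·e^(−rT)·N(d₂)
   = 113.4847·0.835086 − 95.2008·0.745717·0.457491 = 62.290930
B₀ = V₀ − E₀ = 113.4847 − 62.290930 = 51.193770

B0=51.1938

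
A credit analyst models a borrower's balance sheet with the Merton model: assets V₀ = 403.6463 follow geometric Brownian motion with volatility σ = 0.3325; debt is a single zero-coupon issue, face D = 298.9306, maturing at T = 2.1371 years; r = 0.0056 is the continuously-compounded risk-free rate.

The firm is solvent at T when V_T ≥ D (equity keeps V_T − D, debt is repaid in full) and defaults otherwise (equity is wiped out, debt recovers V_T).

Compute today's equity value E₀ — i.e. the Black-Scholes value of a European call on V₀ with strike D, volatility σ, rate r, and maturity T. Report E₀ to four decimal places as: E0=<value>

E0=134.2514

d₁ = [ln(V₀/D) + (r + σ²/2)T] / (σ√T)
   = [ln(403.6463/298.9306) + (0.0056 + 0.5·0.3325²)·2.1371] / (0.3325·√2.1371)
   = [0.300328 + 0.130103] / 0.486076 = 0.885521
d₂ = d₁ − σ√T = 0.885521 − 0.486076 = 0.399445
N(d₁) = 0.812062,  N(d₂) = 0.655217,  e^(−rT) = 0.988104
E₀ = V₀·N(d₁) − D·e^(−rT)·N(d₂)
   = 403.6463·0.812062 − 298.9306·0.988104·0.655217 = 134.251449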